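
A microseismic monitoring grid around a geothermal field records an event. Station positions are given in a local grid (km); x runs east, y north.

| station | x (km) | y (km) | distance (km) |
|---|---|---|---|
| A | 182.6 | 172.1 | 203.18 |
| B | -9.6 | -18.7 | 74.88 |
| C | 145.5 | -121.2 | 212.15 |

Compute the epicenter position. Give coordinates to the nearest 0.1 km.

Circle about each station: (x − 182.6)² + (y − 172.1)² = 203.18²; (x + 9.6)² + (y + 18.7)² = 74.88²; (x − 145.5)² + (y + 121.2)² = 212.15².
Subtracting the A equation from the B and C equations removes the quadratic terms:
-384.4 x − 381.6 y = -26844.22
-74.2 x − 586.6 y = -30826.99
Solving the 2×2 system: x ≈ 20.2, y ≈ 50.0 km.

(20.2, 50.0)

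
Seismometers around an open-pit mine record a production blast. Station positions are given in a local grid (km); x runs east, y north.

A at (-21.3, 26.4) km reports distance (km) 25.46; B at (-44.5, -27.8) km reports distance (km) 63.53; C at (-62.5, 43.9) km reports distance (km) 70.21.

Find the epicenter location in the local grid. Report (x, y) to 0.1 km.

Circle about each station: (x + 21.3)² + (y − 26.4)² = 25.46²; (x + 44.5)² + (y + 27.8)² = 63.53²; (x + 62.5)² + (y − 43.9)² = 70.21².
Subtracting the A equation from the B and C equations removes the quadratic terms:
-46.4 x − 108.4 y = -1785.41
-82.4 x + 35.0 y = 401.58
Solving the 2×2 system: x ≈ 1.8, y ≈ 15.7 km.

x ≈ 1.8 km, y ≈ 15.7 km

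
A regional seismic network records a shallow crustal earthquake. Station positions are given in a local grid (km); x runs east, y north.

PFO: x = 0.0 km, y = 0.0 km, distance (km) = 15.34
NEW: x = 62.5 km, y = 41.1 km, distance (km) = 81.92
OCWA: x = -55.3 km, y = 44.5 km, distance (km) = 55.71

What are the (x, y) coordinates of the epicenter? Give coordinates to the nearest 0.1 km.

(-12.7, 8.6)

Circle about each station: x² + y² = 15.34²; (x − 62.5)² + (y − 41.1)² = 81.92²; (x + 55.3)² + (y − 44.5)² = 55.71².
Subtracting pairs of circle equations eliminates x²+y² and gives linear equations (the radical axes):
125.0 x + 82.2 y = -880.11
-110.6 x + 89.0 y = 2170.05
Solving the 2×2 system: x ≈ -12.7, y ≈ 8.6 km.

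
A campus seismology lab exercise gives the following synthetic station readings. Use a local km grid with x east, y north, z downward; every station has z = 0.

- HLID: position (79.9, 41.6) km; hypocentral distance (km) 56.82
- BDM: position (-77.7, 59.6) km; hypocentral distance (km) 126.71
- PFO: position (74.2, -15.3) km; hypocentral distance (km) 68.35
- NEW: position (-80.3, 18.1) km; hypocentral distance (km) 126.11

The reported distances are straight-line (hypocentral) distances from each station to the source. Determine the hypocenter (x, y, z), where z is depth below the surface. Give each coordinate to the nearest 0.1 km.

x ≈ 39.4 km, y ≈ 29.6 km, depth ≈ 38.0 km

Each station gives a sphere (x−x_i)² + (y−y_i)² + z² = d_i² (stations at z=0).
Subtracting the HLID sphere from BDM and PFO: z² cancels, leaving linear equations in x and y:
-315.2 x + 36.0 y = -11352.03
-11.4 x − 113.8 y = -3818.05
Solving: x ≈ 39.396, y ≈ 29.604 km (keep extra digits for the depth step; rounded: 39.4, 29.6).
Then from the HLID sphere: z² = 56.82² − (x − 79.9)² − (y − 41.6)² with x = 39.396, y = 29.604, so z ≈ 38.000 ≈ 38.0 km.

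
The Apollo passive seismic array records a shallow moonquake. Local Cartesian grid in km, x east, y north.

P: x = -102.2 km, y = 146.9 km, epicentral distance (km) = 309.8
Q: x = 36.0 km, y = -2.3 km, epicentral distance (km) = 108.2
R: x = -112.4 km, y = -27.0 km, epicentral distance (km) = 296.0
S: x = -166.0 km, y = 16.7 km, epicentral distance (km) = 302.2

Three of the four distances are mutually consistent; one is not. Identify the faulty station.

R

Solve using three stations at a time. Using P, Q, S (subtract circle equations pairwise → linear system) gives (x, y) ≈ (125.4, -63.2).
Distances from that point to each station vs reported:
  P: calculated 309.8 vs reported 309.8 → residual 0.0 km
  Q: calculated 108.2 vs reported 108.2 → residual 0.0 km
  R: calculated 240.6 vs reported 296.0 → residual 55.4 km
  S: calculated 302.2 vs reported 302.2 → residual 0.0 km
P, Q, S are mutually consistent (residuals ≈ 0); R is off by 55.4 km.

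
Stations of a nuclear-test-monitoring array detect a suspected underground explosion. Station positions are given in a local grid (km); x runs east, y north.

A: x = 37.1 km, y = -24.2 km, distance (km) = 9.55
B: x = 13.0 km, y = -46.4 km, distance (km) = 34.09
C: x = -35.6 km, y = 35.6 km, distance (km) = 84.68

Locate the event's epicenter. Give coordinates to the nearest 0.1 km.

30.6 km east, -17.2 km north

Circle about each station: (x − 37.1)² + (y + 24.2)² = 9.55²; (x − 13.0)² + (y + 46.4)² = 34.09²; (x + 35.6)² + (y − 35.6)² = 84.68².
Subtracting pairs of circle equations eliminates x²+y² and gives linear equations (the radical axes):
-48.2 x − 44.4 y = -711.02
-145.4 x + 119.6 y = -6506.83
Solving the 2×2 system: x ≈ 30.6, y ≈ -17.2 km.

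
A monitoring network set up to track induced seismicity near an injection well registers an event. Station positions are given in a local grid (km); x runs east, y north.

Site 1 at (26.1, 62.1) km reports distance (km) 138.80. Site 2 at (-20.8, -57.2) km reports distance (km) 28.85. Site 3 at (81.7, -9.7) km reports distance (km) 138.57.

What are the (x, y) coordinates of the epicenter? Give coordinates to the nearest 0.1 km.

Circle about each station: (x − 26.1)² + (y − 62.1)² = 138.80²; (x + 20.8)² + (y + 57.2)² = 28.85²; (x − 81.7)² + (y + 9.7)² = 138.57².
Subtracting the Site 1 equation from the Site 2 and Site 3 equations removes the quadratic terms:
-93.8 x − 238.6 y = 17599.98
111.2 x − 143.6 y = 2295.16
Solving the 2×2 system: x ≈ -49.5, y ≈ -54.3 km.

x ≈ -49.5 km, y ≈ -54.3 km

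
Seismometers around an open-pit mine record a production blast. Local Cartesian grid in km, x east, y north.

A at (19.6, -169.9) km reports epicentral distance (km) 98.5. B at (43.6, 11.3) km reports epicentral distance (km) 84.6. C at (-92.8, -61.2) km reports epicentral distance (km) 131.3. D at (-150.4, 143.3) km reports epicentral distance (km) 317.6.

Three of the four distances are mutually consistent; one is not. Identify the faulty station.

D

Solve using three stations at a time. Using A, B, C (subtract circle equations pairwise → linear system) gives (x, y) ≈ (38.0, -73.1).
Distances from that point to each station vs reported:
  A: calculated 98.5 vs reported 98.5 → residual 0.0 km
  B: calculated 84.6 vs reported 84.6 → residual 0.0 km
  C: calculated 131.3 vs reported 131.3 → residual 0.0 km
  D: calculated 286.9 vs reported 317.6 → residual 30.7 km
A, B, C are mutually consistent (residuals ≈ 0); D is off by 30.7 km.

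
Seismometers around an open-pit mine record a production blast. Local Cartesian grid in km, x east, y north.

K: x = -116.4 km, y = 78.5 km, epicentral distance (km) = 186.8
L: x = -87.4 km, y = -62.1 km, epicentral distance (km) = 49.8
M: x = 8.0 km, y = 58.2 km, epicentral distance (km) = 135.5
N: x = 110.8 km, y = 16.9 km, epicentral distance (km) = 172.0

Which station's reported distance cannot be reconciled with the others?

K

Solve using three stations at a time. Using L, M, N (subtract circle equations pairwise → linear system) gives (x, y) ≈ (-38.1, -69.2).
Distances from that point to each station vs reported:
  K: calculated 167.2 vs reported 186.8 → residual 19.6 km
  L: calculated 49.8 vs reported 49.8 → residual 0.0 km
  M: calculated 135.5 vs reported 135.5 → residual 0.0 km
  N: calculated 172.0 vs reported 172.0 → residual 0.0 km
L, M, N are mutually consistent (residuals ≈ 0); K is off by 19.6 km.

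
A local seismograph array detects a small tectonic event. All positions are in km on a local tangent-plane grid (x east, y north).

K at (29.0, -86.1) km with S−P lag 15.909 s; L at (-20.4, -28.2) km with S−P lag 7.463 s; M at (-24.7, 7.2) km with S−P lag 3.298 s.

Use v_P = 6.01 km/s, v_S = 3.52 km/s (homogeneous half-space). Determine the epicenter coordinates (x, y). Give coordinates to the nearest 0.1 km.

Distance from S−P lag: d = Δt · v_P v_S / (v_P − v_S) = Δt · (6.01·3.52)/(6.01−3.52) ≈ 8.4961·Δt.
So d_K = 135.16, d_L = 63.41, d_M = 28.02 km.
Circle about each station: (x − 29.0)² + (y + 86.1)² = 135.16²; (x + 20.4)² + (y + 28.2)² = 63.41²; (x + 24.7)² + (y − 7.2)² = 28.02².
Subtracting pairs of circle equations eliminates x²+y² and gives linear equations (the radical axes):
-98.8 x + 115.8 y = 7204.59
-107.4 x + 186.6 y = 9890.83
Solving the 2×2 system: x ≈ -33.2, y ≈ 33.9 km.

x ≈ -33.2 km, y ≈ 33.9 km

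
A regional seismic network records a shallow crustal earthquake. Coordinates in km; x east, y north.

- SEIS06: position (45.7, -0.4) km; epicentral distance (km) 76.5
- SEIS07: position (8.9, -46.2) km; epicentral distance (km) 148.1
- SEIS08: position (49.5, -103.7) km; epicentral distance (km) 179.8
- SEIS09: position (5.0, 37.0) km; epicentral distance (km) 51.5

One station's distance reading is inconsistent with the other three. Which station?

Solve using three stations at a time. Using SEIS06, SEIS08, SEIS09 (subtract circle equations pairwise → linear system) gives (x, y) ≈ (38.9, 75.8).
Distances from that point to each station vs reported:
  SEIS06: calculated 76.5 vs reported 76.5 → residual 0.0 km
  SEIS07: calculated 125.6 vs reported 148.1 → residual 22.5 km
  SEIS08: calculated 179.8 vs reported 179.8 → residual 0.0 km
  SEIS09: calculated 51.5 vs reported 51.5 → residual 0.0 km
SEIS06, SEIS08, SEIS09 are mutually consistent (residuals ≈ 0); SEIS07 is off by 22.5 km.

SEIS07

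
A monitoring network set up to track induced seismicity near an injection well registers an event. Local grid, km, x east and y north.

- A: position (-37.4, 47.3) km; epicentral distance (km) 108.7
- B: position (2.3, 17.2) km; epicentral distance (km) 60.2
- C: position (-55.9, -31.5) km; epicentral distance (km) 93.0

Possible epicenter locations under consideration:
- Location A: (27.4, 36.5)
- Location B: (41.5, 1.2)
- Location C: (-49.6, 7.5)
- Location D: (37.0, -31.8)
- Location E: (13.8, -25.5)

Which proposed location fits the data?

Location D

For each candidate, compare |candidate − station| to the reported distance:
Location A: residuals A 43.0, B 28.5, C 14.5 → max 43.0 km
Location B: residuals A 17.3, B 17.9, C 9.7 → max 17.9 km
Location C: residuals A 67.1, B 7.4, C 53.5 → max 67.1 km
Location D: residuals A 0.1, B 0.2, C 0.1 → max 0.2 km
Location E: residuals A 19.7, B 16.0, C 23.0 → max 23.0 km
Only Location D has all residuals ≈ 0.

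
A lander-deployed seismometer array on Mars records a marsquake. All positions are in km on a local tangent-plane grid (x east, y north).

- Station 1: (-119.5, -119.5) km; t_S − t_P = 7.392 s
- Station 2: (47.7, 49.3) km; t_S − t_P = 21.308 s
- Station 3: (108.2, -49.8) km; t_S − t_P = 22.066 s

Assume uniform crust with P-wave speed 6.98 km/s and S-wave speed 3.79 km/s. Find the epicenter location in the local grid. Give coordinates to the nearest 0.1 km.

Distance from S−P lag: d = Δt · v_P v_S / (v_P − v_S) = Δt · (6.98·3.79)/(6.98−3.79) ≈ 8.2929·Δt.
So d_Station 1 = 61.30, d_Station 2 = 176.70, d_Station 3 = 182.99 km.
Circle about each station: (x + 119.5)² + (y + 119.5)² = 61.30²; (x − 47.7)² + (y − 49.3)² = 176.70²; (x − 108.2)² + (y + 49.8)² = 182.99².
Subtracting pairs of circle equations eliminates x²+y² and gives linear equations (the radical axes):
334.4 x + 337.6 y = -51319.92
455.4 x + 139.4 y = -44100.87
Solving the 2×2 system: x ≈ -72.2, y ≈ -80.5 km.

x ≈ -72.2 km, y ≈ -80.5 km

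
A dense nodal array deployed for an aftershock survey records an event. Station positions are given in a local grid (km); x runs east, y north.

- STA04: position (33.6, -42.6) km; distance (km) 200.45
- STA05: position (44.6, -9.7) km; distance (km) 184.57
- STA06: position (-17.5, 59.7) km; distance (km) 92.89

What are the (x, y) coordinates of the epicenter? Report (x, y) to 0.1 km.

x ≈ -94.6 km, y ≈ 111.5 km

Circle about each station: (x − 33.6)² + (y + 42.6)² = 200.45²; (x − 44.6)² + (y + 9.7)² = 184.57²; (x + 17.5)² + (y − 59.7)² = 92.89².
Subtracting pairs of circle equations eliminates x²+y² and gives linear equations (the radical axes):
22.0 x + 65.8 y = 5253.65
-102.2 x + 204.6 y = 32478.27
Solving the 2×2 system: x ≈ -94.6, y ≈ 111.5 km.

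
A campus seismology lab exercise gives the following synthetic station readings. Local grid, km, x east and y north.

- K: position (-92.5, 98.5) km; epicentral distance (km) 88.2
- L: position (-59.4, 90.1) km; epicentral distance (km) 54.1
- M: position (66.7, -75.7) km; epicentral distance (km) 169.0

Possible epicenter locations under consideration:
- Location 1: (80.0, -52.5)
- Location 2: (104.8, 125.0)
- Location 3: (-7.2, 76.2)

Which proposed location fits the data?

Location 3

For each candidate, compare |candidate − station| to the reported distance:
Location 1: residuals K 141.1, L 145.3, M 142.3 → max 145.3 km
Location 2: residuals K 110.9, L 113.8, M 35.3 → max 113.8 km
Location 3: residuals K 0.0, L 0.1, M 0.1 → max 0.1 km
Only Location 3 has all residuals ≈ 0.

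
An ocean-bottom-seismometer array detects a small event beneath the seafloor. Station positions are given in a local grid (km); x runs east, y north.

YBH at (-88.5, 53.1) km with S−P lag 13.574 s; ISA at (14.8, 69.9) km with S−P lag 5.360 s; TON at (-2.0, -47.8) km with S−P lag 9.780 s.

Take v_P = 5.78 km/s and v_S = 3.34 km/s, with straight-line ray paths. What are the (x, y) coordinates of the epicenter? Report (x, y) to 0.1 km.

Distance from S−P lag: d = Δt · v_P v_S / (v_P − v_S) = Δt · (5.78·3.34)/(5.78−3.34) ≈ 7.9120·Δt.
So d_YBH = 107.40, d_ISA = 42.41, d_TON = 77.38 km.
Circle about each station: (x + 88.5)² + (y − 53.1)² = 107.40²; (x − 14.8)² + (y − 69.9)² = 42.41²; (x + 2.0)² + (y + 47.8)² = 77.38².
Subtracting the YBH equation from the ISA and TON equations removes the quadratic terms:
206.6 x + 33.6 y = 4189.34
173.0 x − 201.8 y = -2815.92
Solving the 2×2 system: x ≈ 15.8, y ≈ 27.5 km.
Check against YBH (with the unrounded x, y): √((x + 88.5)²+(y − 53.1)²) = 107.40 ≈ 107.40 km. ✓

(15.8, 27.5)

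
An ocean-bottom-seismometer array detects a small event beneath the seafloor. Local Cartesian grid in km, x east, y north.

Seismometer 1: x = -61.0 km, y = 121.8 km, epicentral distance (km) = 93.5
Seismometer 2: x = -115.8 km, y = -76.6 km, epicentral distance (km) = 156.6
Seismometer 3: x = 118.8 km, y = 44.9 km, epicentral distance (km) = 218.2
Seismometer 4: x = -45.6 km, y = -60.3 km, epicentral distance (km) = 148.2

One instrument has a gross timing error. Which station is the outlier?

Solve using three stations at a time. Using Seismometer 2, Seismometer 3, Seismometer 4 (subtract circle equations pairwise → linear system) gives (x, y) ≈ (-96.6, 78.6).
Distances from that point to each station vs reported:
  Seismometer 1: calculated 56.0 vs reported 93.5 → residual 37.5 km
  Seismometer 2: calculated 156.3 vs reported 156.6 → residual 0.3 km
  Seismometer 3: calculated 218.0 vs reported 218.2 → residual 0.2 km
  Seismometer 4: calculated 147.9 vs reported 148.2 → residual 0.3 km
Seismometer 2, Seismometer 3, Seismometer 4 are mutually consistent (residuals ≈ 0); Seismometer 1 is off by 37.5 km.

Seismometer 1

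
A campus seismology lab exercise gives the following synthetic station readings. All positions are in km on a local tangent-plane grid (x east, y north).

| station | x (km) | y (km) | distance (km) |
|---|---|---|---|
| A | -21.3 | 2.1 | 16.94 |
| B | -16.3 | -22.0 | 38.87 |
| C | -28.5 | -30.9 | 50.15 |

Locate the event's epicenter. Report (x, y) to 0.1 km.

Circle about each station: (x + 21.3)² + (y − 2.1)² = 16.94²; (x + 16.3)² + (y + 22.0)² = 38.87²; (x + 28.5)² + (y + 30.9)² = 50.15².
Subtracting the A equation from the B and C equations removes the quadratic terms:
10.0 x − 48.2 y = -932.32
-14.4 x − 66.0 y = -919.10
Solving the 2×2 system: x ≈ -12.7, y ≈ 16.7 km.
Check against A (with the unrounded x, y): √((x + 21.3)²+(y − 2.1)²) = 16.93 ≈ 16.94 km. ✓

-12.7 km east, 16.7 km north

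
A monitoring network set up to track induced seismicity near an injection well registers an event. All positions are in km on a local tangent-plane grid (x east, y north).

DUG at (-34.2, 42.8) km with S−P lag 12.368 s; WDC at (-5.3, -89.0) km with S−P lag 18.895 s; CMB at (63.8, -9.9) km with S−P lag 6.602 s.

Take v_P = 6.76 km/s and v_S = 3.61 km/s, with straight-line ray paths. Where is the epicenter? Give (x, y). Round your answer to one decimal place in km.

x ≈ 61.6 km, y ≈ 41.2 km

Distance from S−P lag: d = Δt · v_P v_S / (v_P − v_S) = Δt · (6.76·3.61)/(6.76−3.61) ≈ 7.7472·Δt.
So d_DUG = 95.82, d_WDC = 146.38, d_CMB = 51.15 km.
Circle about each station: (x + 34.2)² + (y − 42.8)² = 95.82²; (x + 5.3)² + (y + 89.0)² = 146.38²; (x − 63.8)² + (y + 9.9)² = 51.15².
Subtracting pairs of circle equations eliminates x²+y² and gives linear equations (the radical axes):
57.8 x − 263.6 y = -7298.02
196.0 x − 105.4 y = 7732.12
Solving the 2×2 system: x ≈ 61.6, y ≈ 41.2 km.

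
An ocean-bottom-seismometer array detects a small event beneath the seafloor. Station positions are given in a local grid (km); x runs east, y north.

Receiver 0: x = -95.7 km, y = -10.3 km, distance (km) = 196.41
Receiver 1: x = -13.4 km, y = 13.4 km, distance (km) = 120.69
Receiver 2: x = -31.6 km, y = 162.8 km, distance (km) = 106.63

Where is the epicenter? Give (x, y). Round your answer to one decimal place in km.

60.4 km east, 108.9 km north

Circle about each station: (x + 95.7)² + (y + 10.3)² = 196.41²; (x + 13.4)² + (y − 13.4)² = 120.69²; (x + 31.6)² + (y − 162.8)² = 106.63².
Subtracting pairs of circle equations eliminates x²+y² and gives linear equations (the radical axes):
164.6 x + 47.4 y = 15105.35
128.2 x + 346.2 y = 45444.75
Solving the 2×2 system: x ≈ 60.4, y ≈ 108.9 km.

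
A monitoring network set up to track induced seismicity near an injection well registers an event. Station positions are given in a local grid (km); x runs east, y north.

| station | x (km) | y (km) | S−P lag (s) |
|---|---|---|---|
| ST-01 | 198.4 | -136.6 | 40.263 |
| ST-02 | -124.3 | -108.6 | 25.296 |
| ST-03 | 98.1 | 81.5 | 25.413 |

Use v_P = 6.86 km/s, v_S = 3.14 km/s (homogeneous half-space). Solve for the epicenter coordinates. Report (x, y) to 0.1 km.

Distance from S−P lag: d = Δt · v_P v_S / (v_P − v_S) = Δt · (6.86·3.14)/(6.86−3.14) ≈ 5.7904·Δt.
So d_ST-01 = 233.14, d_ST-02 = 146.47, d_ST-03 = 147.15 km.
Circle about each station: (x − 198.4)² + (y + 136.6)² = 233.14²; (x + 124.3)² + (y + 108.6)² = 146.47²; (x − 98.1)² + (y − 81.5)² = 147.15².
Subtracting pairs of circle equations eliminates x²+y² and gives linear equations (the radical axes):
-645.4 x + 56.0 y = 2123.13
-200.6 x + 436.2 y = -9055.12
Solving the 2×2 system: x ≈ -5.3, y ≈ -23.2 km.
Check against ST-01 (with the unrounded x, y): √((x − 198.4)²+(y + 136.6)²) = 233.14 ≈ 233.14 km. ✓

(-5.3, -23.2)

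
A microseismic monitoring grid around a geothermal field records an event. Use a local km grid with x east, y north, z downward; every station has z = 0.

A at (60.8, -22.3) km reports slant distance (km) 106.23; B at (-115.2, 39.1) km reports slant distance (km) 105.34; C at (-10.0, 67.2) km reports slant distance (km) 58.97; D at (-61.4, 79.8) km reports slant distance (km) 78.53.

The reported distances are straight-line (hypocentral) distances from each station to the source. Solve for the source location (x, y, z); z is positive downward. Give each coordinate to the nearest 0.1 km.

Each station gives a sphere (x−x_i)² + (y−y_i)² + z² = d_i² (stations at z=0).
Subtracting the A sphere from B and C: z² cancels, leaving linear equations in x and y:
-352.0 x + 122.8 y = 10794.22
-141.6 x + 179.0 y = 8229.26
Solving: x ≈ -20.202, y ≈ 29.992 km (keep extra digits for the depth step; rounded: -20.2, 30.0).
Then from the A sphere: z² = 106.23² − (x − 60.8)² − (y + 22.3)² with x = -20.202, y = 29.992, so z ≈ 44.599 ≈ 44.6 km.

(-20.2, 30.0, 44.6)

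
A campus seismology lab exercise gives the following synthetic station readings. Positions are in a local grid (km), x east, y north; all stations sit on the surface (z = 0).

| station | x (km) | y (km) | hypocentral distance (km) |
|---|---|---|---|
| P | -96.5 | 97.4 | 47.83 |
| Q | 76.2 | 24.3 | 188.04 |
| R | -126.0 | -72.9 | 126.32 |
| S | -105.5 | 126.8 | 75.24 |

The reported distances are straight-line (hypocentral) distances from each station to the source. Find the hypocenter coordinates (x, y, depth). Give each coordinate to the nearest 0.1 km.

x ≈ -109.6 km, y ≈ 52.1 km, depth ≈ 8.0 km

Each station gives a sphere (x−x_i)² + (y−y_i)² + z² = d_i² (stations at z=0).
Subtracting the P sphere from Q and R: z² cancels, leaving linear equations in x and y:
345.4 x − 146.2 y = -45473.41
-59.0 x − 340.6 y = -11277.63
Solving: x ≈ -109.603, y ≈ 52.097 km (keep extra digits for the depth step; rounded: -109.6, 52.1).
Then from the P sphere: z² = 47.83² − (x + 96.5)² − (y − 97.4)² with x = -109.603, y = 52.097, so z ≈ 7.979 ≈ 8.0 km.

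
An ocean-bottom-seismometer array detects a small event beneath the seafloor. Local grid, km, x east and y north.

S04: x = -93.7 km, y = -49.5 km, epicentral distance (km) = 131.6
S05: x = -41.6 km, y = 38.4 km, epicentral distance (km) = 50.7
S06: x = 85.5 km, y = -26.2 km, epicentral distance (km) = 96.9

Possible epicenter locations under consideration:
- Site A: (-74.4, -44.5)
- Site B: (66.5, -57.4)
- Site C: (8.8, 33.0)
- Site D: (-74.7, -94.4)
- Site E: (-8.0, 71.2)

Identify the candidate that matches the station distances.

Site C

For each candidate, compare |candidate − station| to the reported distance:
Site A: residuals S04 111.7, S05 38.5, S06 64.0 → max 111.7 km
Site B: residuals S04 28.8, S05 93.7, S06 60.4 → max 93.7 km
Site C: residuals S04 0.0, S05 0.0, S06 0.0 → max 0.0 km
Site D: residuals S04 82.8, S05 86.2, S06 77.2 → max 86.2 km
Site E: residuals S04 16.4, S05 3.7, S06 38.1 → max 38.1 km
Only Site C has all residuals ≈ 0.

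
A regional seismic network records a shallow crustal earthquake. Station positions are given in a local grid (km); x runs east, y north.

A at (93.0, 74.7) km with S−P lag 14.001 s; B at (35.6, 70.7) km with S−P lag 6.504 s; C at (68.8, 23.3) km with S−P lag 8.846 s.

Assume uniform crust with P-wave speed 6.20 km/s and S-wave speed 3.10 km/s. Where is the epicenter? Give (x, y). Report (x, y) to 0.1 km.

Distance from S−P lag: d = Δt · v_P v_S / (v_P − v_S) = Δt · (6.20·3.10)/(6.20−3.10) ≈ 6.2000·Δt.
So d_A = 86.81, d_B = 40.32, d_C = 54.85 km.
Circle about each station: (x − 93.0)² + (y − 74.7)² = 86.81²; (x − 35.6)² + (y − 70.7)² = 40.32²; (x − 68.8)² + (y − 23.3)² = 54.85².
Subtracting pairs of circle equations eliminates x²+y² and gives linear equations (the radical axes):
-114.8 x − 8.0 y = -2052.97
-48.4 x − 102.8 y = -4425.31
Solving the 2×2 system: x ≈ 15.4, y ≈ 35.8 km.

(15.4, 35.8)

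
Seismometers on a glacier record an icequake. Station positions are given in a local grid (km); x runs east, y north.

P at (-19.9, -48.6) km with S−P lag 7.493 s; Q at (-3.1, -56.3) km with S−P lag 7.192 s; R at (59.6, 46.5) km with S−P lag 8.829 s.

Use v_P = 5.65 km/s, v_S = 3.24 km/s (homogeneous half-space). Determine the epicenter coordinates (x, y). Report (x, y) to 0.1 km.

x ≈ 17.5 km, y ≈ -5.7 km

Distance from S−P lag: d = Δt · v_P v_S / (v_P − v_S) = Δt · (5.65·3.24)/(5.65−3.24) ≈ 7.5959·Δt.
So d_P = 56.92, d_Q = 54.63, d_R = 67.06 km.
Circle about each station: (x + 19.9)² + (y + 48.6)² = 56.92²; (x + 3.1)² + (y + 56.3)² = 54.63²; (x − 59.6)² + (y − 46.5)² = 67.06².
Subtracting pairs of circle equations eliminates x²+y² and gives linear equations (the radical axes):
33.6 x − 15.4 y = 676.78
159.0 x + 190.2 y = 1699.28
Solving the 2×2 system: x ≈ 17.5, y ≈ -5.7 km.
Check against P (with the unrounded x, y): √((x + 19.9)²+(y + 48.6)²) = 56.92 ≈ 56.92 km. ✓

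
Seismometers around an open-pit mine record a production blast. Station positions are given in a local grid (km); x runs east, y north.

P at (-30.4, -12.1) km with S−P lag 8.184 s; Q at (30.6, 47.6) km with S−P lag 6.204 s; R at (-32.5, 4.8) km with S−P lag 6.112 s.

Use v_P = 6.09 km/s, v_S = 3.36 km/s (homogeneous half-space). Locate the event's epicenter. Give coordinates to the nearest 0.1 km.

Distance from S−P lag: d = Δt · v_P v_S / (v_P − v_S) = Δt · (6.09·3.36)/(6.09−3.36) ≈ 7.4954·Δt.
So d_P = 61.34, d_Q = 46.50, d_R = 45.81 km.
Circle about each station: (x + 30.4)² + (y + 12.1)² = 61.34²; (x − 30.6)² + (y − 47.6)² = 46.50²; (x + 32.5)² + (y − 4.8)² = 45.81².
Subtracting pairs of circle equations eliminates x²+y² and gives linear equations (the radical axes):
122.0 x + 119.4 y = 3731.90
-4.2 x + 33.8 y = 1672.76
Solving the 2×2 system: x ≈ -15.9, y ≈ 47.5 km.

(-15.9, 47.5)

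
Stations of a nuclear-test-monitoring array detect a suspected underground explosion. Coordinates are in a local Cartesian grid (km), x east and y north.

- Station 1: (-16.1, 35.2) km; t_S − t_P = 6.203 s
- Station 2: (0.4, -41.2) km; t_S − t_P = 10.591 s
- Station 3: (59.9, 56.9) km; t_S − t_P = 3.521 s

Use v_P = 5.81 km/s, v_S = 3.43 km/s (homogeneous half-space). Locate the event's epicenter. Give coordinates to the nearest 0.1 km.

Distance from S−P lag: d = Δt · v_P v_S / (v_P − v_S) = Δt · (5.81·3.43)/(5.81−3.43) ≈ 8.3732·Δt.
So d_Station 1 = 51.94, d_Station 2 = 88.68, d_Station 3 = 29.48 km.
Circle about each station: (x + 16.1)² + (y − 35.2)² = 51.94²; (x − 0.4)² + (y + 41.2)² = 88.68²; (x − 59.9)² + (y − 56.9)² = 29.48².
Subtracting the Station 1 equation from the Station 2 and Station 3 equations removes the quadratic terms:
33.0 x − 152.8 y = -4967.03
152.0 x + 43.4 y = 7156.06
Solving the 2×2 system: x ≈ 35.6, y ≈ 40.2 km.

x ≈ 35.6 km, y ≈ 40.2 km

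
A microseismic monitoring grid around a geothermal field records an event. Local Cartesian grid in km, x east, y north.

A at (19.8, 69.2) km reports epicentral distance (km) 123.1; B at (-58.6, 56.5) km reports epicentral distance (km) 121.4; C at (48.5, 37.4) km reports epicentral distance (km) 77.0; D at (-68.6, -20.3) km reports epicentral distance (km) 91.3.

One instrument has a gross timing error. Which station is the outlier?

Solve using three stations at a time. Using B, C, D (subtract circle equations pairwise → linear system) gives (x, y) ≈ (21.5, -34.7).
Distances from that point to each station vs reported:
  A: calculated 103.9 vs reported 123.1 → residual 19.2 km
  B: calculated 121.4 vs reported 121.4 → residual 0.0 km
  C: calculated 76.9 vs reported 77.0 → residual 0.1 km
  D: calculated 91.3 vs reported 91.3 → residual 0.0 km
B, C, D are mutually consistent (residuals ≈ 0); A is off by 19.2 km.

A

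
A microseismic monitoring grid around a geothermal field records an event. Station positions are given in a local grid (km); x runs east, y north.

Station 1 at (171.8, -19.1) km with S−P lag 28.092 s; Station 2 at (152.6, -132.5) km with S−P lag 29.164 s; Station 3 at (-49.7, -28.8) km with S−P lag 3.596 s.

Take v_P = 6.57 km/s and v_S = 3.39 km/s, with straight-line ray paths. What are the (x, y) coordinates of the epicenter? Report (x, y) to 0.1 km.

Distance from S−P lag: d = Δt · v_P v_S / (v_P − v_S) = Δt · (6.57·3.39)/(6.57−3.39) ≈ 7.0039·Δt.
So d_Station 1 = 196.75, d_Station 2 = 204.26, d_Station 3 = 25.19 km.
Circle about each station: (x − 171.8)² + (y + 19.1)² = 196.75²; (x − 152.6)² + (y + 132.5)² = 204.26²; (x + 49.7)² + (y + 28.8)² = 25.19².
Subtracting the Station 1 equation from the Station 2 and Station 3 equations removes the quadratic terms:
-38.4 x − 226.8 y = 7951.37
-443.0 x − 19.4 y = 11495.51
Solving the 2×2 system: x ≈ -24.6, y ≈ -30.9 km.

-24.6 km east, -30.9 km north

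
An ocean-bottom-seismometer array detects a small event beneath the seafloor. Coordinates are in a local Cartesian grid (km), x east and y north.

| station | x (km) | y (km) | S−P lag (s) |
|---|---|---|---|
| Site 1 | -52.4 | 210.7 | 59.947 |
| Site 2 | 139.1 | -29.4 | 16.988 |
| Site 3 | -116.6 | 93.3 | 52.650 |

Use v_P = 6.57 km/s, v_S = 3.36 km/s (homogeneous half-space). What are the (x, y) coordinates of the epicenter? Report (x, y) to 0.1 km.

Distance from S−P lag: d = Δt · v_P v_S / (v_P − v_S) = Δt · (6.57·3.36)/(6.57−3.36) ≈ 6.8770·Δt.
So d_Site 1 = 412.26, d_Site 2 = 116.83, d_Site 3 = 362.07 km.
Circle about each station: (x + 52.4)² + (y − 210.7)² = 412.26²; (x − 139.1)² + (y + 29.4)² = 116.83²; (x + 116.6)² + (y − 93.3)² = 362.07².
Subtracting pairs of circle equations eliminates x²+y² and gives linear equations (the radical axes):
383.0 x − 480.2 y = 129381.98
-128.4 x − 234.8 y = 14023.82
Solving the 2×2 system: x ≈ 156.0, y ≈ -145.0 km.
Check against Site 1 (with the unrounded x, y): √((x + 52.4)²+(y − 210.7)²) = 412.27 ≈ 412.26 km. ✓

156.0 km east, -145.0 km north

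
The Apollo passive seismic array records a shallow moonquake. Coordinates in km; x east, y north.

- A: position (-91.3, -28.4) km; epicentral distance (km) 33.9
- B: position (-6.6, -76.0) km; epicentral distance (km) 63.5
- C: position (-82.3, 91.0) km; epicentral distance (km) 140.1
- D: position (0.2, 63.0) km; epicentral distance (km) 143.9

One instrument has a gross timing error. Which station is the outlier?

Solve using three stations at a time. Using A, B, C (subtract circle equations pairwise → linear system) gives (x, y) ≈ (-63.5, -47.8).
Distances from that point to each station vs reported:
  A: calculated 33.9 vs reported 33.9 → residual 0.0 km
  B: calculated 63.5 vs reported 63.5 → residual 0.0 km
  C: calculated 140.1 vs reported 140.1 → residual 0.0 km
  D: calculated 127.8 vs reported 143.9 → residual 16.1 km
A, B, C are mutually consistent (residuals ≈ 0); D is off by 16.1 km.

D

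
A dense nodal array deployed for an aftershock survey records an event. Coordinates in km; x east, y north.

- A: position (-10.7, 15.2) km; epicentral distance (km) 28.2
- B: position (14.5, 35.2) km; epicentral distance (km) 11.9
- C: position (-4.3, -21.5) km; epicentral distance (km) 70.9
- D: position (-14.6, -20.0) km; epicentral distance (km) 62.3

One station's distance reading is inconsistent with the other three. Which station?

Solve using three stations at a time. Using A, B, D (subtract circle equations pairwise → linear system) gives (x, y) ≈ (3.4, 39.7).
Distances from that point to each station vs reported:
  A: calculated 28.2 vs reported 28.2 → residual 0.0 km
  B: calculated 12.0 vs reported 11.9 → residual 0.1 km
  C: calculated 61.6 vs reported 70.9 → residual 9.3 km
  D: calculated 62.3 vs reported 62.3 → residual 0.0 km
A, B, D are mutually consistent (residuals ≈ 0); C is off by 9.3 km.

C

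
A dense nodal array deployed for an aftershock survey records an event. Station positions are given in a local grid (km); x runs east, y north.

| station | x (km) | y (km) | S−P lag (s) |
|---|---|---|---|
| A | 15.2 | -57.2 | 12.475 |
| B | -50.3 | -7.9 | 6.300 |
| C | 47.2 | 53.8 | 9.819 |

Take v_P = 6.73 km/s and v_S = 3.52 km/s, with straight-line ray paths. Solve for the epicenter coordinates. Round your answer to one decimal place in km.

Distance from S−P lag: d = Δt · v_P v_S / (v_P − v_S) = Δt · (6.73·3.52)/(6.73−3.52) ≈ 7.3799·Δt.
So d_A = 92.06, d_B = 46.49, d_C = 72.46 km.
Circle about each station: (x − 15.2)² + (y + 57.2)² = 92.06²; (x + 50.3)² + (y + 7.9)² = 46.49²; (x − 47.2)² + (y − 53.8)² = 72.46².
Subtracting the A equation from the B and C equations removes the quadratic terms:
-131.0 x + 98.6 y = 5403.34
64.0 x + 222.0 y = 4843.99
Solving the 2×2 system: x ≈ -20.4, y ≈ 27.7 km.

-20.4 km east, 27.7 km north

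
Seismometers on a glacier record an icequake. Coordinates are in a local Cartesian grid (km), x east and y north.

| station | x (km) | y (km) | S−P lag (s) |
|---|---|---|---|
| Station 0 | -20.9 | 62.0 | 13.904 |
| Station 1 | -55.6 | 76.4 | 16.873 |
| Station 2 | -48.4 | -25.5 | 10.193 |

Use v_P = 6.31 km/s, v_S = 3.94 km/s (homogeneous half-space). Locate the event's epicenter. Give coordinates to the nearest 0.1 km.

(51.0, -64.9)

Distance from S−P lag: d = Δt · v_P v_S / (v_P − v_S) = Δt · (6.31·3.94)/(6.31−3.94) ≈ 10.4900·Δt.
So d_Station 0 = 145.85, d_Station 1 = 177.00, d_Station 2 = 106.93 km.
Circle about each station: (x + 20.9)² + (y − 62.0)² = 145.85²; (x + 55.6)² + (y − 76.4)² = 177.00²; (x + 48.4)² + (y + 25.5)² = 106.93².
Subtracting the Station 0 equation from the Station 1 and Station 2 equations removes the quadratic terms:
-69.4 x + 28.8 y = -5409.27
-55.0 x − 175.0 y = 8550.20
Solving the 2×2 system: x ≈ 51.0, y ≈ -64.9 km.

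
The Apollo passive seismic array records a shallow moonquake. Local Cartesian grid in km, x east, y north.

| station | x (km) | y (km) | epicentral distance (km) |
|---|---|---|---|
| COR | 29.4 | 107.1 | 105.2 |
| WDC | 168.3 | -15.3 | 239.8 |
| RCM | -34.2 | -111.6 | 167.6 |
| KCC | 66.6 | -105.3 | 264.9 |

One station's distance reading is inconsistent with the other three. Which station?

KCC

Solve using three stations at a time. Using COR, WDC, RCM (subtract circle equations pairwise → linear system) gives (x, y) ≈ (-61.3, 53.8).
Distances from that point to each station vs reported:
  COR: calculated 105.2 vs reported 105.2 → residual 0.0 km
  WDC: calculated 239.8 vs reported 239.8 → residual 0.0 km
  RCM: calculated 167.6 vs reported 167.6 → residual 0.0 km
  KCC: calculated 204.2 vs reported 264.9 → residual 60.7 km
COR, WDC, RCM are mutually consistent (residuals ≈ 0); KCC is off by 60.7 km.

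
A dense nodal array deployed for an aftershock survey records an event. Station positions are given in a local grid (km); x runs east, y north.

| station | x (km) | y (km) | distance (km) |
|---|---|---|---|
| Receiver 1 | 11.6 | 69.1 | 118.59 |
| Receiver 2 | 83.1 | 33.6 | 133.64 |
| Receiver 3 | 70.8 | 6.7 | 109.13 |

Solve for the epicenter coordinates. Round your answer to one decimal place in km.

(-26.2, -43.3)

Circle about each station: (x − 11.6)² + (y − 69.1)² = 118.59²; (x − 83.1)² + (y − 33.6)² = 133.64²; (x − 70.8)² + (y − 6.7)² = 109.13².
Subtracting the Receiver 1 equation from the Receiver 2 and Receiver 3 equations removes the quadratic terms:
143.0 x − 71.0 y = -670.86
118.4 x − 124.8 y = 2302.39
Solving the 2×2 system: x ≈ -26.2, y ≈ -43.3 km.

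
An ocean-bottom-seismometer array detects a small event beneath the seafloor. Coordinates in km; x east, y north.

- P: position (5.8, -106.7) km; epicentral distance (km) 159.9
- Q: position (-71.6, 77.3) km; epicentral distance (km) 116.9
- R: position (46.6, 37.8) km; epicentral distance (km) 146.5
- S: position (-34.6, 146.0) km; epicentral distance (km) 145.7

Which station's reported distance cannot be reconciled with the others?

Solve using three stations at a time. Using P, R, S (subtract circle equations pairwise → linear system) gives (x, y) ≈ (-98.1, 14.9).
Distances from that point to each station vs reported:
  P: calculated 159.9 vs reported 159.9 → residual 0.0 km
  Q: calculated 67.8 vs reported 116.9 → residual 49.1 km
  R: calculated 146.5 vs reported 146.5 → residual 0.0 km
  S: calculated 145.7 vs reported 145.7 → residual 0.0 km
P, R, S are mutually consistent (residuals ≈ 0); Q is off by 49.1 km.

Q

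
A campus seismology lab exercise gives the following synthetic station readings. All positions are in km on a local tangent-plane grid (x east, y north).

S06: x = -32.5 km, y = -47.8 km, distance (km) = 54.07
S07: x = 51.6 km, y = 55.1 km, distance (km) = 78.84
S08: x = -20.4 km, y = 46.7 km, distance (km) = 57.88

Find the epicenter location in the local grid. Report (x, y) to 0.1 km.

Circle about each station: (x + 32.5)² + (y + 47.8)² = 54.07²; (x − 51.6)² + (y − 55.1)² = 78.84²; (x + 20.4)² + (y − 46.7)² = 57.88².
Subtracting the S06 equation from the S07 and S08 equations removes the quadratic terms:
168.2 x + 205.8 y = -934.70
24.2 x + 189.0 y = -1170.57
Solving the 2×2 system: x ≈ 2.4, y ≈ -6.5 km.

x ≈ 2.4 km, y ≈ -6.5 km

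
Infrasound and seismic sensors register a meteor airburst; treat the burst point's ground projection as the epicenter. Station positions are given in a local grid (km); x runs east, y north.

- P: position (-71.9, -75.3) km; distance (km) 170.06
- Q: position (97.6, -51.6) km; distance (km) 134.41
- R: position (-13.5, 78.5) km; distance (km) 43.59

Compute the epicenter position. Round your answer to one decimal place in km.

27.2 km east, 62.9 km north

Circle about each station: (x + 71.9)² + (y + 75.3)² = 170.06²; (x − 97.6)² + (y + 51.6)² = 134.41²; (x + 13.5)² + (y − 78.5)² = 43.59².
Subtracting the P equation from the Q and R equations removes the quadratic terms:
339.0 x + 47.4 y = 12202.98
116.8 x + 307.6 y = 22525.12
Solving the 2×2 system: x ≈ 27.2, y ≈ 62.9 km.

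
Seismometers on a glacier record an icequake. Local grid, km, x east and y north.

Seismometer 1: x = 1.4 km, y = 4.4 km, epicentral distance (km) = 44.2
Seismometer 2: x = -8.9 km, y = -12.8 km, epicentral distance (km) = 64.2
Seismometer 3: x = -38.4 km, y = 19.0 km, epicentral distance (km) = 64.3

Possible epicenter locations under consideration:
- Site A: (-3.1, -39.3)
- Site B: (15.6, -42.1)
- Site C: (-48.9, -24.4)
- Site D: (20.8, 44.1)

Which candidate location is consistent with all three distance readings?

For each candidate, compare |candidate − station| to the reported distance:
Site A: residuals Seismometer 1 0.3, Seismometer 2 37.1, Seismometer 3 3.9 → max 37.1 km
Site B: residuals Seismometer 1 4.4, Seismometer 2 26.0, Seismometer 3 17.2 → max 26.0 km
Site C: residuals Seismometer 1 13.8, Seismometer 2 22.6, Seismometer 3 19.6 → max 22.6 km
Site D: residuals Seismometer 1 0.0, Seismometer 2 0.0, Seismometer 3 0.0 → max 0.0 km
Only Site D has all residuals ≈ 0.

Site D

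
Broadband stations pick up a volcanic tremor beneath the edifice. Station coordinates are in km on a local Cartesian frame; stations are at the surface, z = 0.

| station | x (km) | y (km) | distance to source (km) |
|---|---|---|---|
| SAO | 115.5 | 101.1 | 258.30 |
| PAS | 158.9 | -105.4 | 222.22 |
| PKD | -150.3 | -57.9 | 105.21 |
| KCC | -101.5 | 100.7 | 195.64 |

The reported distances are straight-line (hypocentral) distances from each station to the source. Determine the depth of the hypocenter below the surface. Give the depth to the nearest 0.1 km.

Each station gives a sphere (x−x_i)² + (y−y_i)² + z² = d_i² (stations at z=0).
Subtracting the SAO sphere from PAS and PKD: z² cancels, leaving linear equations in x and y:
86.8 x − 413.0 y = 30134.07
-531.6 x − 318.0 y = 58030.79
Solving: x ≈ -58.199, y ≈ -85.196 km (keep extra digits for the depth step; rounded: -58.2, -85.2).
Then from the SAO sphere: z² = 258.30² − (x − 115.5)² − (y − 101.1)² with x = -58.199, y = -85.196, so z ≈ 42.911 ≈ 42.9 km.
Check against KCC (with the unrounded solution): distance 195.64 ≈ 195.64 km. ✓

42.9 km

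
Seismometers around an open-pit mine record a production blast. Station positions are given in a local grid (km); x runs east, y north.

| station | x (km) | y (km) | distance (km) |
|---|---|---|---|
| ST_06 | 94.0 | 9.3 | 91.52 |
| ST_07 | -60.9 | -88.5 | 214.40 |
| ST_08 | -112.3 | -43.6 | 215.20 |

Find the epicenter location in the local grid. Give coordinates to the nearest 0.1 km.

Circle about each station: (x − 94.0)² + (y − 9.3)² = 91.52²; (x + 60.9)² + (y + 88.5)² = 214.40²; (x + 112.3)² + (y + 43.6)² = 215.20².
Subtracting pairs of circle equations eliminates x²+y² and gives linear equations (the radical axes):
-309.8 x − 195.6 y = -34972.88
-412.6 x − 105.8 y = -32345.37
Solving the 2×2 system: x ≈ 54.8, y ≈ 92.0 km.

54.8 km east, 92.0 km north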